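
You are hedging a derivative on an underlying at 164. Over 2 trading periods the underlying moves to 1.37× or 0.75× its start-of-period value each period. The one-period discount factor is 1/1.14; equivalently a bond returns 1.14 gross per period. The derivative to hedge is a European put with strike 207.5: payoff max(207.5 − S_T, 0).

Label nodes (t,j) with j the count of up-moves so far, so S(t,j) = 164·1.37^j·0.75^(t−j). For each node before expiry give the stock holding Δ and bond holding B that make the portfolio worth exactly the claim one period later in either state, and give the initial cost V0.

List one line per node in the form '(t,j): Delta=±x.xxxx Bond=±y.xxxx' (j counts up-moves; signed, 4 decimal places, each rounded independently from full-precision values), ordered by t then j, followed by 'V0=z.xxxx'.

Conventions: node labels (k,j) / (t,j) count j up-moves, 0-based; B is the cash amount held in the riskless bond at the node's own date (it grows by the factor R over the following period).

Under the risk-neutral measure, an up-move has probability p* = (R−d)/(u−d) = 0.6290 and values discount at R = 1.14.
At maturity the claim pays: V(2,0)=115.2500, V(2,1)=38.9900, V(2,2)=0.0000
  t=1,j=0: stock 123.0000 → up 168.5100 (V=38.9900), down 92.2500 (V=115.2500). Price 59.0175; hedge Δ=-1.0000, bond B=182.0175.
  t=1,j=1: stock 224.6800 → up 307.8116 (V=0.0000), down 168.5100 (V=38.9900). Price 12.6877; hedge Δ=-0.2799, bond B=75.5748.
  t=0,j=0: stock 164.0000 → up 224.6800 (V=12.6877), down 123.0000 (V=59.0175). Price 26.2058; hedge Δ=-0.4556, bond B=100.9313.
Sanity check at the root: Δ(0,0)·S0 + B(0,0) reproduces V0 = 26.2058.

(0,0): Delta=-0.4556 Bond=100.9313
(1,0): Delta=-1.0000 Bond=182.0175
(1,1): Delta=-0.2799 Bond=75.5748
V0=26.2058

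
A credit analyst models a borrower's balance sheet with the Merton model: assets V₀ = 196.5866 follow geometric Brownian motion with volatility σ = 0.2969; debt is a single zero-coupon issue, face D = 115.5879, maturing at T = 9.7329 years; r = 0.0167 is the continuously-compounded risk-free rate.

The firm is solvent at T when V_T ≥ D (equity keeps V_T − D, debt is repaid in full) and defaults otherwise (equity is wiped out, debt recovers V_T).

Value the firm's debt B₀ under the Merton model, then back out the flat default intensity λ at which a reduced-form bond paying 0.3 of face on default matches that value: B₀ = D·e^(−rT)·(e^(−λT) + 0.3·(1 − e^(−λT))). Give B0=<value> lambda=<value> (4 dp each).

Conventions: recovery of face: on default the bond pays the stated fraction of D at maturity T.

B0=82.3394 lambda=0.0270

Equity is a call on the firm's assets struck at D = 115.5879:
d₁ = [ln(V₀/D) + (r + σ²/2)T] / (σ√T)
   = [ln(196.5866/115.5879) + (0.0167 + 0.5·0.2969²)·9.7329] / (0.2969·√9.7329)
   = [0.531072 + 0.591515] / 0.926257 = 1.211961
d₂ = d₁ − σ√T = 1.211961 − 0.926257 = 0.285704
N(d₁) = 0.887236,  N(d₂) = 0.612448,  e^(−rT) = 0.849983
E₀ = V₀·N(d₁) − D·e^(−rT)·N(d₂)
   = 196.5866·0.887236 − 115.5879·0.849983·0.612448 = 114.247196
B₀ = V₀ − E₀ = 196.5866 − 114.247196 = 82.339404
e^(−λT) = (B₀·e^(rT)/D − 0.3)/(1 − 0.3) = (82.3394·1.176495/115.5879 − 0.3)/0.7 = 0.76868523
λ = −ln(0.76868523)/9.7329 = 0.027029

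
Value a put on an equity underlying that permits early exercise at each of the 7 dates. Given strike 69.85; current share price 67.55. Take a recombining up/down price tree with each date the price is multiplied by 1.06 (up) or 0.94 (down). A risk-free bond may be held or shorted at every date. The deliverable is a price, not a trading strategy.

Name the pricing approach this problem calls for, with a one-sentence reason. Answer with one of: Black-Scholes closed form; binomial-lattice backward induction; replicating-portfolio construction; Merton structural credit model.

Key observation: the defining feature is the embedded early-exercise option across 7 discrete dates on the spot-67.55 tree; pricing the strike-69.85 put means working backward with an exercise test at every node.

framework: binomial-lattice backward induction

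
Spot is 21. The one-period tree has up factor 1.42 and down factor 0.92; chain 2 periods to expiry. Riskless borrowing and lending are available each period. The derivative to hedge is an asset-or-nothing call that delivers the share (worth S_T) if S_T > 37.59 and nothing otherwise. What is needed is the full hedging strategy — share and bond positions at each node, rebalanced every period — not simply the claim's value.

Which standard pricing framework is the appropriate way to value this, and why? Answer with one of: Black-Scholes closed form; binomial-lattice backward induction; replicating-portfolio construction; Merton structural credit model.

Key observation: a price alone would not answer the question — the per-node share/bond construction on the spot-21, 1.42/0.92 tree is required, and only the replicating-portfolio method yields it.

framework: replicating-portfolio construction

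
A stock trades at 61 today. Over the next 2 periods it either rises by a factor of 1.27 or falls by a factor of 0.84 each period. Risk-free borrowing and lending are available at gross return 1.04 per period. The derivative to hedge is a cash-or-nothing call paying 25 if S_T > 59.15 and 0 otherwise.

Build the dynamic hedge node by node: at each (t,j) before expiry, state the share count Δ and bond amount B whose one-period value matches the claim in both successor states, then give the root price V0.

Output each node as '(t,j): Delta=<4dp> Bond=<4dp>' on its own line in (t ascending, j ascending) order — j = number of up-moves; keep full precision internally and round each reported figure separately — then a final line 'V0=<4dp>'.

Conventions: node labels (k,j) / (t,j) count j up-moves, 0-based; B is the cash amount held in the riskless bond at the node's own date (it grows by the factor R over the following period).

Under the risk-neutral measure, an up-move has probability p* = (R−d)/(u−d) = 0.4651 and values discount at R = 1.04.
Payoffs at expiry: V(2,0)=0.0000, V(2,1)=25.0000, V(2,2)=25.0000
  t=1,j=0: stock 51.2400 → up 65.0748 (V=25.0000), down 43.0416 (V=0.0000). Price 11.1807; hedge Δ=1.1347, bond B=-46.9589.
  t=1,j=1: stock 77.4700 → up 98.3869 (V=25.0000), down 65.0748 (V=25.0000). Price 24.0385; hedge Δ=0.0000, bond B=24.0385.
  t=0,j=0: stock 61.0000 → up 77.4700 (V=24.0385), down 51.2400 (V=11.1807). Price 16.5010; hedge Δ=0.4902, bond B=-13.4008.
Check: Δ(0,0)·S0 + B(0,0) = 16.5010 = V0.

(0,0): Delta=0.4902 Bond=-13.4008
(1,0): Delta=1.1347 Bond=-46.9589
(1,1): Delta=0.0000 Bond=24.0385
V0=16.5010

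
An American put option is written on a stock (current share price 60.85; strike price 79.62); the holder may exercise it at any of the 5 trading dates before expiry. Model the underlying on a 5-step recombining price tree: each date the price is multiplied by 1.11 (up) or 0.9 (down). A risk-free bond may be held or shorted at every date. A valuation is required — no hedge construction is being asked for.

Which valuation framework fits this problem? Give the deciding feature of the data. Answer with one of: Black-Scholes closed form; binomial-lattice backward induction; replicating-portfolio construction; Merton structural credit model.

Key observation: the exercise right at every one of the 5 steps is what matters: each node needs max(79.62 − S, continuation), which only the stepwise tree valuation starting from spot 60.85 delivers.

framework: binomial-lattice backward induction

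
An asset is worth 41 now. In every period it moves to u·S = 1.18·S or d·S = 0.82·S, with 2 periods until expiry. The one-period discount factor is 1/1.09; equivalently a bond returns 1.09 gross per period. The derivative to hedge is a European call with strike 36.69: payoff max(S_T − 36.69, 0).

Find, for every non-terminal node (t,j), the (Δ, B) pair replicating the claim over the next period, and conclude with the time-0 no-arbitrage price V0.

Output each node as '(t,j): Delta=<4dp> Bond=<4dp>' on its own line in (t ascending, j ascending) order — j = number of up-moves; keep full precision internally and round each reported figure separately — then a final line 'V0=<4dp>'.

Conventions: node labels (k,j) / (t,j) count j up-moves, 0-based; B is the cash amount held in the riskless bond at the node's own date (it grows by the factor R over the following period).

(0,0): Delta=0.8583 Bond=-24.5900
(1,0): Delta=0.2463 Bond=-6.2307
(1,1): Delta=1.0000 Bond=-33.6606
V0=10.5986

The replicating-portfolio and risk-neutral prices coincide; use p* = (1.09−0.82)/(1.18−0.82) = 0.7500 for the latter.
Terminal payoffs: V(2,0)=0.0000, V(2,1)=2.9816, V(2,2)=20.3984
Node (1,0) S=33.6200: V=(p*·2.9816+(1−p*)·0.0000)/1.09=2.0516; Δ=(2.9816−0.0000)/(39.6716−27.5684)=0.2463; B=V−Δ·S=-6.2307
Node (1,1) S=48.3800: V=(p*·20.3984+(1−p*)·2.9816)/1.09=14.7194; Δ=(20.3984−2.9816)/(57.0884−39.6716)=1.0000; B=V−Δ·S=-33.6606
Node (0,0) S=41.0000: V=(p*·14.7194+(1−p*)·2.0516)/1.09=10.5986; Δ=(14.7194−2.0516)/(48.3800−33.6200)=0.8583; B=V−Δ·S=-24.5900
As a check, the time-0 holding Δ(0,0)·S0 + B(0,0) comes to 10.5986 — exactly V0.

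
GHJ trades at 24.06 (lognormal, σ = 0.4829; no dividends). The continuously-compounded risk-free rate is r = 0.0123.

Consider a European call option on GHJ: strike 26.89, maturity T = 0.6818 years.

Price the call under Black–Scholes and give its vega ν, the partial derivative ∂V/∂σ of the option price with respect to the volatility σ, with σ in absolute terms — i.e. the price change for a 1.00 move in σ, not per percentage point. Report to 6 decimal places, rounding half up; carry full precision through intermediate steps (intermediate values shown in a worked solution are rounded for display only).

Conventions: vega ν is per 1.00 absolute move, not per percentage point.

σ√T = 0.4829·√0.6818 = 0.398736
d₁ = (ln(S/K) + (r+σ²/2)T) / (σ√T) = (ln(24.06/26.89) + (0.0123+0.4829²/2)·0.6818) / 0.398736 = (-0.111204 + 0.087881) / 0.398736 = -0.058491
d₂ = d₁ − σ√T = -0.058491 − 0.398736 = -0.457227
e^{−rT} = 0.991649
N(d₁) = 0.476679,  N(d₂) = 0.323754
Call price V = S·N(d₁) − K·e^{−rT}·N(d₂) = 11.468895 − 8.633043 = 2.835852
φ(d₁) = (1/√(2π))·e^{−d₁²/2} = 0.398260
ν = S·φ(d₁)·√T = 7.912091

price = 2.835852
ν = 7.912091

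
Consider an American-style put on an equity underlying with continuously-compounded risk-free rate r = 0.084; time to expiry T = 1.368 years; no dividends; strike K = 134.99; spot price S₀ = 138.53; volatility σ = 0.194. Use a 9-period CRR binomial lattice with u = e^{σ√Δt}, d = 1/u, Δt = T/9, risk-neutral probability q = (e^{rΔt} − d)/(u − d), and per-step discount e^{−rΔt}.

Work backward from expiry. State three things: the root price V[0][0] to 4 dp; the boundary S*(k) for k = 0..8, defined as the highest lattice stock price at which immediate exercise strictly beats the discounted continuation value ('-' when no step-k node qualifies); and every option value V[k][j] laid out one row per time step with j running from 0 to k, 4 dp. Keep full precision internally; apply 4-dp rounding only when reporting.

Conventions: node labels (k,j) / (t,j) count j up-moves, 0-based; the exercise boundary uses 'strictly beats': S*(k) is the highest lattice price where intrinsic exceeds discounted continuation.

Δt=0.15200  u=1.07857  d=0.92715  q=0.56597  discount=0.98731
step 9 (expiry): payoffs max(K−S,0) = 64.8586 53.4054 40.0817 24.5821 6.5513 0.0000 0.0000 0.0000 0.0000 0.0000
step 8: (k=8,j=0): S=75.6416, K−S=59.3484, hold=57.6358 ⇒ V=59.3484 exercise | (k=8,j=1): S=87.9947, K−S=46.9953, hold=45.2827 ⇒ V=46.9953 exercise | (k=8,j=2): S=102.3652, K−S=32.6248, hold=30.9122 ⇒ V=32.6248 exercise | (k=8,j=3): S=119.0825, K−S=15.9075, hold=14.1949 ⇒ V=15.9075 exercise | (k=8,j=4): S=138.5300, K−S=0.0000, hold=2.8074 ⇒ V=2.8074 continue | (k=8,j=5): S=161.1535, K−S=0.0000, hold=0.0000 ⇒ V=0.0000 continue | (k=8,j=6): S=187.4716, K−S=0.0000, hold=0.0000 ⇒ V=0.0000 continue | (k=8,j=7): S=218.0878, K−S=0.0000, hold=0.0000 ⇒ V=0.0000 continue | (k=8,j=8): S=253.7039, K−S=0.0000, hold=0.0000 ⇒ V=0.0000 continue  boundary S*=119.0825
step 7: (k=7,j=0): S=81.5846, K−S=53.4054, hold=51.6928 ⇒ V=53.4054 exercise | (k=7,j=1): S=94.9083, K−S=40.0817, hold=38.3691 ⇒ V=40.0817 exercise | (k=7,j=2): S=110.4079, K−S=24.5821, hold=22.8695 ⇒ V=24.5821 exercise | (k=7,j=3): S=128.4387, K−S=6.5513, hold=8.3855 ⇒ V=8.3855 continue | (k=7,j=4): S=149.4142, K−S=0.0000, hold=1.2031 ⇒ V=1.2031 continue | (k=7,j=5): S=173.8151, K−S=0.0000, hold=0.0000 ⇒ V=0.0000 continue | (k=7,j=6): S=202.2011, K−S=0.0000, hold=0.0000 ⇒ V=0.0000 continue | (k=7,j=7): S=235.2227, K−S=0.0000, hold=0.0000 ⇒ V=0.0000 continue  boundary S*=110.4079
step 6: (k=6,j=0): S=87.9947, K−S=46.9953, hold=45.2827 ⇒ V=46.9953 exercise | (k=6,j=1): S=102.3652, K−S=32.6248, hold=30.9122 ⇒ V=32.6248 exercise | (k=6,j=2): S=119.0825, K−S=15.9075, hold=15.2198 ⇒ V=15.9075 exercise | (k=6,j=3): S=138.5300, K−S=0.0000, hold=4.2657 ⇒ V=4.2657 continue | (k=6,j=4): S=161.1535, K−S=0.0000, hold=0.5155 ⇒ V=0.5155 continue | (k=6,j=5): S=187.4716, K−S=0.0000, hold=0.0000 ⇒ V=0.0000 continue | (k=6,j=6): S=218.0878, K−S=0.0000, hold=0.0000 ⇒ V=0.0000 continue  boundary S*=119.0825
step 5: (k=5,j=0): S=94.9083, K−S=40.0817, hold=38.3691 ⇒ V=40.0817 exercise | (k=5,j=1): S=110.4079, K−S=24.5821, hold=22.8695 ⇒ V=24.5821 exercise | (k=5,j=2): S=128.4387, K−S=6.5513, hold=9.2004 ⇒ V=9.2004 continue | (k=5,j=3): S=149.4142, K−S=0.0000, hold=2.1160 ⇒ V=2.1160 continue | (k=5,j=4): S=173.8151, K−S=0.0000, hold=0.2209 ⇒ V=0.2209 continue | (k=5,j=5): S=202.2011, K−S=0.0000, hold=0.0000 ⇒ V=0.0000 continue  boundary S*=110.4079
step 4: (k=4,j=0): S=102.3652, K−S=32.6248, hold=30.9122 ⇒ V=32.6248 exercise | (k=4,j=1): S=119.0825, K−S=15.9075, hold=15.6752 ⇒ V=15.9075 exercise | (k=4,j=2): S=138.5300, K−S=0.0000, hold=5.1250 ⇒ V=5.1250 continue | (k=4,j=3): S=161.1535, K−S=0.0000, hold=1.0302 ⇒ V=1.0302 continue | (k=4,j=4): S=187.4716, K−S=0.0000, hold=0.0947 ⇒ V=0.0947 continue  boundary S*=119.0825
step 3: (k=3,j=0): S=110.4079, K−S=24.5821, hold=22.8695 ⇒ V=24.5821 exercise | (k=3,j=1): S=128.4387, K−S=6.5513, hold=9.6806 ⇒ V=9.6806 continue | (k=3,j=2): S=149.4142, K−S=0.0000, hold=2.7719 ⇒ V=2.7719 continue | (k=3,j=3): S=173.8151, K−S=0.0000, hold=0.4944 ⇒ V=0.4944 continue  boundary S*=110.4079
step 2: (k=2,j=0): S=119.0825, K−S=15.9075, hold=15.9435 ⇒ V=15.9435 continue | (k=2,j=1): S=138.5300, K−S=0.0000, hold=5.6973 ⇒ V=5.6973 continue | (k=2,j=2): S=161.1535, K−S=0.0000, hold=1.4641 ⇒ V=1.4641 continue  boundary S*=-
step 1: (k=1,j=0): S=128.4387, K−S=6.5513, hold=10.0158 ⇒ V=10.0158 continue | (k=1,j=1): S=149.4142, K−S=0.0000, hold=3.2596 ⇒ V=3.2596 continue  boundary S*=-
step 0: (k=0,j=0): S=138.5300, K−S=0.0000, hold=6.1134 ⇒ V=6.1134 continue  boundary S*=-

price = 6.1134
boundary = - - - 110.4079 119.0825 110.4079 119.0825 110.4079 119.0825
tree:
6.1134
10.0158 3.2596
15.9435 5.6973 1.4641
24.5821 9.6806 2.7719 0.4944
32.6248 15.9075 5.1250 1.0302 0.0947
40.0817 24.5821 9.2004 2.1160 0.2209 0.0000
46.9953 32.6248 15.9075 4.2657 0.5155 0.0000 0.0000
53.4054 40.0817 24.5821 8.3855 1.2031 0.0000 0.0000 0.0000
59.3484 46.9953 32.6248 15.9075 2.8074 0.0000 0.0000 0.0000 0.0000
64.8586 53.4054 40.0817 24.5821 6.5513 0.0000 0.0000 0.0000 0.0000 0.0000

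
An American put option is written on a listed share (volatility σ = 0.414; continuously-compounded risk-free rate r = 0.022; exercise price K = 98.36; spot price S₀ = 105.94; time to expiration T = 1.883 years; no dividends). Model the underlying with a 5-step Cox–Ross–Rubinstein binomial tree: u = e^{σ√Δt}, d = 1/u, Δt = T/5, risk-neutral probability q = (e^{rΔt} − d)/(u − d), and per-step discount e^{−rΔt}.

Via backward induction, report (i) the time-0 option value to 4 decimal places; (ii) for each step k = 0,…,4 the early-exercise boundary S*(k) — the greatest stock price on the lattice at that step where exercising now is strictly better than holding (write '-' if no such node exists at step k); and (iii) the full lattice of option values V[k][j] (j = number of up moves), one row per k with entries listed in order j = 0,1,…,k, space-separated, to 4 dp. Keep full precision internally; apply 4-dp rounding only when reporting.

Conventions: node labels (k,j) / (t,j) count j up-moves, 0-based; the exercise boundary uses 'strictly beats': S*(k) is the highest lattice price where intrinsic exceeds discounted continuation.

price = 18.3891
boundary = - - - 49.4363 63.7359
tree:
18.3891
26.4367 9.0101
36.7506 14.4693 2.5841
48.9237 22.7278 4.7637 0.0000
60.0150 34.6241 8.7816 0.0000 0.0000
68.6180 48.9237 16.1883 0.0000 0.0000 0.0000

params: Δt=0.37660 u=1.28925 d=0.77564 q=0.45302 e^(-rΔt)=0.99175
t_5 payoffs: 68.6180 48.9237 16.1883 0.0000 0.0000 0.0000
t_4: node(4,0) S=38.3450 payoff=60.0150 vs cont=59.2035 → 60.0150 [stop]  node(4,1) S=63.7359 payoff=34.6241 vs cont=33.8125 → 34.6241 [stop]  node(4,2) S=105.9400 payoff=0.0000 vs cont=8.7816 → 8.7816 [wait]  node(4,3) S=176.0905 payoff=0.0000 vs cont=0.0000 → 0.0000 [wait]  node(4,4) S=292.6925 payoff=0.0000 vs cont=0.0000 → 0.0000 [wait]  ⇒ S*(4)=63.7359
t_3: node(3,0) S=49.4363 payoff=48.9237 vs cont=48.1121 → 48.9237 [stop]  node(3,1) S=82.1717 payoff=16.1883 vs cont=22.7278 → 22.7278 [wait]  node(3,2) S=136.5834 payoff=0.0000 vs cont=4.7637 → 4.7637 [wait]  node(3,3) S=227.0250 payoff=0.0000 vs cont=0.0000 → 0.0000 [wait]  ⇒ S*(3)=49.4363
t_2: node(2,0) S=63.7359 payoff=34.6241 vs cont=36.7506 → 36.7506 [wait]  node(2,1) S=105.9400 payoff=0.0000 vs cont=14.4693 → 14.4693 [wait]  node(2,2) S=176.0905 payoff=0.0000 vs cont=2.5841 → 2.5841 [wait]  ⇒ S*(2)=-
t_1: node(1,0) S=82.1717 payoff=16.1883 vs cont=26.4367 → 26.4367 [wait]  node(1,1) S=136.5834 payoff=0.0000 vs cont=9.0101 → 9.0101 [wait]  ⇒ S*(1)=-
t_0: node(0,0) S=105.9400 payoff=0.0000 vs cont=18.3891 → 18.3891 [wait]  ⇒ S*(0)=-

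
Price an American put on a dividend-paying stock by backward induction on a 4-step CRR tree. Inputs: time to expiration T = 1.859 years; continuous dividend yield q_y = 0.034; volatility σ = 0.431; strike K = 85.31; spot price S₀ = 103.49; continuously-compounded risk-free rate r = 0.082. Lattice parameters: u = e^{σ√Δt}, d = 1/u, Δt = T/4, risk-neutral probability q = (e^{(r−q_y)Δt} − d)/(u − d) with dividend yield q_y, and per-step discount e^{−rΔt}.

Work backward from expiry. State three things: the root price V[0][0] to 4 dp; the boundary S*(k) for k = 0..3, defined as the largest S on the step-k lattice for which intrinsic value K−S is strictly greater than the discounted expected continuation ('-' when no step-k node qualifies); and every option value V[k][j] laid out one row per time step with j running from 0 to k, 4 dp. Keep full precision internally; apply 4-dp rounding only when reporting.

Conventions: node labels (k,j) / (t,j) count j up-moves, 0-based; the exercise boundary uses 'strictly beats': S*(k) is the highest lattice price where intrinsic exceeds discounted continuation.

price = 10.9026
boundary = - - - 42.8628
tree:
10.9026
17.8650 3.8001
28.2738 7.3776 0.0000
42.4472 14.3232 0.0000 0.0000
53.3598 27.8076 0.0000 0.0000 0.0000

Δt=0.46475, u=1.34155, d=0.74541, q=0.46491, disc=e^(-rΔt)=0.96261
k=4 terminal: V=max(K-S,0) → 53.3598 27.8076 0.0000 0.0000 0.0000
k=3: j=0 S=42.8628 intr=42.4472 cont=39.9293 V=42.4472[EX]; j=1 S=77.1423 intr=8.1677 cont=14.3232 V=14.3232[hold]; j=2 S=138.8368 intr=0.0000 cont=0.0000 V=0.0000[hold]; j=3 S=249.8714 intr=0.0000 cont=0.0000 V=0.0000[hold]  S*(3)=42.8628
k=2: j=0 S=57.5024 intr=27.8076 cont=28.2738 V=28.2738[hold]; j=1 S=103.4900 intr=0.0000 cont=7.3776 V=7.3776[hold]; j=2 S=186.2561 intr=0.0000 cont=0.0000 V=0.0000[hold]  S*(2)=-
k=1: j=0 S=77.1423 intr=8.1677 cont=17.8650 V=17.8650[hold]; j=1 S=138.8368 intr=0.0000 cont=3.8001 V=3.8001[hold]  S*(1)=-
k=0: j=0 S=103.4900 intr=0.0000 cont=10.9026 V=10.9026[hold]  S*(0)=-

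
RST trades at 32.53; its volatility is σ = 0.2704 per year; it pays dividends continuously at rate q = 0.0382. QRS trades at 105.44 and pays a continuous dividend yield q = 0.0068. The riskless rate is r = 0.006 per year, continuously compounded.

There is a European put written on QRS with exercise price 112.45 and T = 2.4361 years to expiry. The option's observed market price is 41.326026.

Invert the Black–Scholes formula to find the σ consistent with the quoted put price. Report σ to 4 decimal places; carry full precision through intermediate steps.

sigma = 0.5837

At σ = 0.5837 the Black–Scholes value reproduces the quote:
σ√T = 0.5837·√2.4361 = 0.911040
d₁ = (ln(S/K) + (r−q+σ²/2)T) / (σ√T) = (ln(105.44/112.45) + (0.006−0.0068+0.5837²/2)·2.4361) / 0.911040 = (-0.064367 + 0.413048) / 0.911040 = 0.382729
d₂ = d₁ − σ√T = 0.382729 − 0.911040 = -0.528311
e^{−rT} = 0.985490
e^{−qT} = 0.983571
N(−d₁) = 0.350960,  N(−d₂) = 0.701358
V = K·e^{−rT}·N(−d₂) − S·e^{−qT}·N(−d₁) = 77.723333 − 36.397308 = 41.326026 (matching the quote); vega is positive throughout, so no other σ reproduces this price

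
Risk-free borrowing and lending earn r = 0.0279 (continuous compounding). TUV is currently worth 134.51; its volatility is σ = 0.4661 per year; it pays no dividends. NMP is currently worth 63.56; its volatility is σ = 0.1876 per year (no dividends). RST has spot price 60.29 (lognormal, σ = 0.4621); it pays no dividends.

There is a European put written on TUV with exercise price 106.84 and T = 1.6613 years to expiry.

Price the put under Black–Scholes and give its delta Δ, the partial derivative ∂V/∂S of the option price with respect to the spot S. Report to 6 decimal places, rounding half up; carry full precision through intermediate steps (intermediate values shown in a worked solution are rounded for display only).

price = 14.467904
Δ = -0.223361

σ√T = 0.4661·√1.6613 = 0.600763
d₁ = (ln(S/K) + (r+σ²/2)T) / (σ√T) = (ln(134.51/106.84) + (0.0279+0.4661²/2)·1.6613) / 0.600763 = (0.230306 + 0.226808) / 0.600763 = 0.760890
d₂ = d₁ − σ√T = 0.760890 − 0.600763 = 0.160127
e^{−rT} = 0.954707
N(−d₁) = 0.223361,  N(−d₂) = 0.436391
Put price V = K·e^{−rT}·N(−d₂) − S·N(−d₁) = 44.512247 − 30.044342 = 14.467904
Δ = −N(−d₁) = -0.223361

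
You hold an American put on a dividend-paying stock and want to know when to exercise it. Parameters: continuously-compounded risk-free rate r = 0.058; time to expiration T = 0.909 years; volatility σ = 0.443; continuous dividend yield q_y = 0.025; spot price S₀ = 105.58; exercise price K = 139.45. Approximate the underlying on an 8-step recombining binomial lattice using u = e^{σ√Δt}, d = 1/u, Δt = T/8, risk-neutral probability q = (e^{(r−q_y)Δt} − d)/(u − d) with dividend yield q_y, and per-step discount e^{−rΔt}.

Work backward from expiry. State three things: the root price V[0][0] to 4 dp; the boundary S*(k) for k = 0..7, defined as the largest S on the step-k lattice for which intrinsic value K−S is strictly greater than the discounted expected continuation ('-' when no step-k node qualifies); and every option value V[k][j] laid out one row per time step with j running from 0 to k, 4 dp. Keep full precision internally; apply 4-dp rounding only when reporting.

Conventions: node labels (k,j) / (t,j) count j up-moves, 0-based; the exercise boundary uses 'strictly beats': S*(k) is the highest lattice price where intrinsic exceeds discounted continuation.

price = 38.7326
boundary = - - 78.3208 67.4567 78.3208 90.9347 105.5800 90.9347
tree:
38.7326
49.4462 27.4429
61.1292 37.2352 17.0132
71.9933 48.7110 25.0830 8.3403
81.3505 61.1292 35.6782 13.7342 2.5010
89.4096 71.9933 48.5153 22.0014 4.7978 0.0000
96.3509 81.3505 61.1292 33.8700 9.2037 0.0000 0.0000
102.3293 89.4096 71.9933 48.5153 17.6559 0.0000 0.0000 0.0000
107.4784 96.3509 81.3505 61.1292 33.8700 0.0000 0.0000 0.0000 0.0000

Δt=0.11363, u=1.16105, d=0.86129, q=0.47527, disc=e^(-rΔt)=0.99343
k=8 terminal: V=max(K-S,0) → 107.4784 96.3509 81.3505 61.1292 33.8700 0.0000 0.0000 0.0000 0.0000
k=7: j=0 S=37.1207 intr=102.3293 cont=101.5186 V=102.3293[EX]; j=1 S=50.0404 intr=89.4096 cont=88.6356 V=89.4096[EX]; j=2 S=67.4567 intr=71.9933 cont=71.2687 V=71.9933[EX]; j=3 S=90.9347 intr=48.5153 cont=47.8573 V=48.5153[EX]; j=4 S=122.5840 intr=16.8660 cont=17.6559 V=17.6559[hold]; j=5 S=165.2488 intr=0.0000 cont=0.0000 V=0.0000[hold]; j=6 S=222.7629 intr=0.0000 cont=0.0000 V=0.0000[hold]; j=7 S=300.2945 intr=0.0000 cont=0.0000 V=0.0000[hold]  S*(7)=90.9347
k=6: j=0 S=43.0991 intr=96.3509 cont=95.5572 V=96.3509[EX]; j=1 S=58.0995 intr=81.3505 cont=80.5993 V=81.3505[EX]; j=2 S=78.3208 intr=61.1292 cont=60.4354 V=61.1292[EX]; j=3 S=105.5800 intr=33.8700 cont=33.6265 V=33.8700[EX]; j=4 S=142.3266 intr=0.0000 cont=9.2037 V=9.2037[hold]; j=5 S=191.8627 intr=0.0000 cont=0.0000 V=0.0000[hold]; j=6 S=258.6396 intr=0.0000 cont=0.0000 V=0.0000[hold]  S*(6)=105.5800
k=5: j=0 S=50.0404 intr=89.4096 cont=88.6356 V=89.4096[EX]; j=1 S=67.4567 intr=71.9933 cont=71.2687 V=71.9933[EX]; j=2 S=90.9347 intr=48.5153 cont=47.8573 V=48.5153[EX]; j=3 S=122.5840 intr=16.8660 cont=22.0014 V=22.0014[hold]; j=4 S=165.2488 intr=0.0000 cont=4.7978 V=4.7978[hold]; j=5 S=222.7629 intr=0.0000 cont=0.0000 V=0.0000[hold]  S*(5)=90.9347
k=4: j=0 S=58.0995 intr=81.3505 cont=80.5993 V=81.3505[EX]; j=1 S=78.3208 intr=61.1292 cont=60.4354 V=61.1292[EX]; j=2 S=105.5800 intr=33.8700 cont=35.6782 V=35.6782[hold]; j=3 S=142.3266 intr=0.0000 cont=13.7342 V=13.7342[hold]; j=4 S=191.8627 intr=0.0000 cont=2.5010 V=2.5010[hold]  S*(4)=78.3208
k=3: j=0 S=67.4567 intr=71.9933 cont=71.2687 V=71.9933[EX]; j=1 S=90.9347 intr=48.5153 cont=48.7110 V=48.7110[hold]; j=2 S=122.5840 intr=16.8660 cont=25.0830 V=25.0830[hold]; j=3 S=165.2488 intr=0.0000 cont=8.3403 V=8.3403[hold]  S*(3)=67.4567
k=2: j=0 S=78.3208 intr=61.1292 cont=60.5278 V=61.1292[EX]; j=1 S=105.5800 intr=33.8700 cont=37.2352 V=37.2352[hold]; j=2 S=142.3266 intr=0.0000 cont=17.0132 V=17.0132[hold]  S*(2)=78.3208
k=1: j=0 S=90.9347 intr=48.5153 cont=49.4462 V=49.4462[hold]; j=1 S=122.5840 intr=16.8660 cont=27.4429 V=27.4429[hold]  S*(1)=-
k=0: j=0 S=105.5800 intr=33.8700 cont=38.7326 V=38.7326[hold]  S*(0)=-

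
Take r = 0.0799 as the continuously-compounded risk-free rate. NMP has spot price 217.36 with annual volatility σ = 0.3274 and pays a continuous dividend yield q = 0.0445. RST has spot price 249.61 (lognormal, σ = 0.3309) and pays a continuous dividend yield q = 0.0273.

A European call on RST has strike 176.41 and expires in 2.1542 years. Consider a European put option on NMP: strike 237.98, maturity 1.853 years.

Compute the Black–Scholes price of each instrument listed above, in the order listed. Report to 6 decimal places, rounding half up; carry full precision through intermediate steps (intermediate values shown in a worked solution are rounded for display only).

price(RST call K=176.41) = 95.031154
price(NMP put K=237.98) = 38.334904

[RST call K=176.41]
σ√T = 0.3309·√2.1542 = 0.485668
d₁ = (ln(S/K) + (r−q+σ²/2)T) / (σ√T) = (ln(249.61/176.41) + (0.0799−0.0273+0.3309²/2)·2.1542) / 0.485668 = (0.347089 + 0.231248) / 0.485668 = 1.190806
d₂ = d₁ − σ√T = 1.190806 − 0.485668 = 0.705137
e^{−rT} = 0.841878
e^{−qT} = 0.942886
N(d₁) = 0.883135,  N(d₂) = 0.759638
price = S·e^{−qT}·N(d₁) − K·e^{−rT}·N(d₂) = 207.849223 − 112.818070 = 95.031154
[NMP put K=237.98]
σ√T = 0.3274·√1.853 = 0.445673
d₁ = (ln(S/K) + (r−q+σ²/2)T) / (σ√T) = (ln(217.36/237.98) + (0.0799−0.0445+0.3274²/2)·1.853) / 0.445673 = (-0.090632 + 0.164908) / 0.445673 = 0.166662
d₂ = d₁ − σ√T = 0.166662 − 0.445673 = -0.279011
e^{−rT} = 0.862384
e^{−qT} = 0.920850
N(−d₁) = 0.433818,  N(−d₂) = 0.609882
price = K·e^{−rT}·N(−d₂) − S·e^{−qT}·N(−d₁) = 125.166127 − 86.831224 = 38.334904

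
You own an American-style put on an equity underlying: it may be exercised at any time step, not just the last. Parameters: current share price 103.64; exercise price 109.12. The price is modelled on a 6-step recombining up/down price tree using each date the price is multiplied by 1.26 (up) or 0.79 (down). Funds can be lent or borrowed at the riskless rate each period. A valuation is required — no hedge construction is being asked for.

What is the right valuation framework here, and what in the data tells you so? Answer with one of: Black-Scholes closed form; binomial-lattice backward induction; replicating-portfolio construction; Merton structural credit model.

framework: binomial-lattice backward induction

Key observation: with exercise allowed before expiry on a discrete up/down model (6 steps from spot 103.64), the strike-109.12 put's value must be rolled back through the tree testing early exercise at each node.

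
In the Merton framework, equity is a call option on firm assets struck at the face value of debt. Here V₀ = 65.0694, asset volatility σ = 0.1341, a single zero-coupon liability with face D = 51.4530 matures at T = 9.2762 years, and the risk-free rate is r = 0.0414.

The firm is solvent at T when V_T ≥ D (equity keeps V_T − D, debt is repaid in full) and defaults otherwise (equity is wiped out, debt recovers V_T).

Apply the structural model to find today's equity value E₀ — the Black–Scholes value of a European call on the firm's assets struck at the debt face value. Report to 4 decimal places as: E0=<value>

With assets at 65.0694 and a single debt payment of 51.4530 at 9.2762 years:
d₁ = [ln(V₀/D) + (r + σ²/2)T] / (σ√T)
   = [ln(65.0694/51.4530) + (0.0414 + 0.5·0.1341²)·9.2762] / (0.1341·√9.2762)
   = [0.234786 + 0.467441] / 0.408426 = 1.719346
d₂ = d₁ − σ√T = 1.719346 − 0.408426 = 1.310920
N(d₁) = 0.957224,  N(d₂) = 0.905058,  e^(−rT) = 0.681108
E₀ = V₀·N(d₁) − D·e^(−rT)·N(d₂)
   = 65.0694·0.957224 − 51.4530·0.681108·0.905058 = 30.568234

E0=30.5682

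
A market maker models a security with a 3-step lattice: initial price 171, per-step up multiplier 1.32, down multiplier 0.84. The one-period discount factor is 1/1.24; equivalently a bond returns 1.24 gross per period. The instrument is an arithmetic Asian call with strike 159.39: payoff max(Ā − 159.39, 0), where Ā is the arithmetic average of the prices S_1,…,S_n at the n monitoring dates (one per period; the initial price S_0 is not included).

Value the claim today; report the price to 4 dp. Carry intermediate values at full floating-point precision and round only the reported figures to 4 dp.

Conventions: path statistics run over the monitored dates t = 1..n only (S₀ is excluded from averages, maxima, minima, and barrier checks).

Risk-neutral up-probability p* = (R−d)/(u−d) = (1.24−0.84)/(1.32−0.84) = 0.8333; the claim prices as the p*-weighted sum of path payoffs discounted by R^3.
Enumerate all 2^3 = 8 price paths (U = up ×1.32, D = down ×0.84); each path with k up-moves has probability p*^k·(1−p*)^(3−k).
DDD: Ā=121.8833, payoff=0.0000, prob=0.004630
UDD: Ā=191.5309, payoff=32.1409, prob=0.023148
DUD: Ā=164.1709, payoff=4.7809, prob=0.023148
UUD: Ā=257.9829, payoff=98.5929, prob=0.115741
DDU: Ā=141.1885, payoff=0.0000, prob=0.023148
UDU: Ā=221.8677, payoff=62.4777, prob=0.115741
DUU: Ā=194.5077, payoff=35.1177, prob=0.115741
UUU: Ā=305.6550, payoff=146.2650, prob=0.578704
Price = Σ prob·payoff / R^3 = 108.205740 / 1.906624 = 56.7525

price = 56.7525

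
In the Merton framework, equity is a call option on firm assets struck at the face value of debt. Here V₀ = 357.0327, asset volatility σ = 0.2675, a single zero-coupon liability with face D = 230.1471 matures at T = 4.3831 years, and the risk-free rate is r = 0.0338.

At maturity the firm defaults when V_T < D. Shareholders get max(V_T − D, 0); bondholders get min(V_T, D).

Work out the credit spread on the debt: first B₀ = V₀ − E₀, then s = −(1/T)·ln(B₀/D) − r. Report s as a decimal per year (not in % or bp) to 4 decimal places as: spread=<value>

Apply the equity-as-call identities (strike 230.1471, horizon 4.3831 years):
d₁ = [ln(V₀/D) + (r + σ²/2)T] / (σ√T)
   = [ln(357.0327/230.1471) + (0.0338 + 0.5·0.2675²)·4.3831] / (0.2675·√4.3831)
   = [0.439109 + 0.304968] / 0.560034 = 1.328627
d₂ = d₁ − σ√T = 1.328627 − 0.560034 = 0.768593
N(d₁) = 0.908015,  N(d₂) = 0.778933,  e^(−rT) = 0.862303
E₀ = V₀·N(d₁) − D·e^(−rT)·N(d₂)
   = 357.0327·0.908015 − 230.1471·0.862303·0.778933 = 169.606649
B₀ = V₀ − E₀ = 357.0327 − 169.606649 = 187.426051
spread = −(1/T)·ln(B₀/D) − r = −(1/4.3831)·ln(187.426051/230.1471) − 0.0338 = 0.01304682

spread=0.0130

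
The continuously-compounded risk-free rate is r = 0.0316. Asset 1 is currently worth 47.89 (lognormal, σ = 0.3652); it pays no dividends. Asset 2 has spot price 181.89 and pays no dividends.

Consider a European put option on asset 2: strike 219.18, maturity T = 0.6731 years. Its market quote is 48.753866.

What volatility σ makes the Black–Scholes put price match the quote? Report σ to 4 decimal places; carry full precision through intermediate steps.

At σ = 0.4598 the Black–Scholes value reproduces the quote:
σ√T = 0.4598·√0.6731 = 0.377232
d₁ = (ln(S/K) + (r+σ²/2)T) / (σ√T) = (ln(181.89/219.18) + (0.0316+0.4598²/2)·0.6731) / 0.377232 = (-0.186491 + 0.092422) / 0.377232 = -0.249367
d₂ = d₁ − σ√T = -0.249367 − 0.377232 = -0.626599
e^{−rT} = 0.978955
N(−d₁) = 0.598461,  N(−d₂) = 0.734539
V = K·e^{−rT}·N(−d₂) − S·N(−d₁) = 157.608020 − 108.854154 = 48.753866 (equal to the quote); since ∂V/∂σ > 0 for all σ, the implied volatility is unique

sigma = 0.4598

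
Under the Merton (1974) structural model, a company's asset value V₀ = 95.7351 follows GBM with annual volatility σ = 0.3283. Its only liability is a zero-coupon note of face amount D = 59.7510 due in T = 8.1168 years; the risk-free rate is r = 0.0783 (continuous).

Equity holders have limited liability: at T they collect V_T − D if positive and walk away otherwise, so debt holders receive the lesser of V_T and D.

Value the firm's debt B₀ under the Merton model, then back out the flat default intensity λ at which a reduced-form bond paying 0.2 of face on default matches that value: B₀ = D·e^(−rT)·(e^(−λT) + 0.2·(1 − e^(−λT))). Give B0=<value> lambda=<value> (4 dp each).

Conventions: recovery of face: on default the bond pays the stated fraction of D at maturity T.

B0=28.8699 lambda=0.0143

Apply the equity-as-call identities (strike 59.7510, horizon 8.1168 years):
d₁ = [ln(V₀/D) + (r + σ²/2)T] / (σ√T)
   = [ln(95.7351/59.7510) + (0.0783 + 0.5·0.3283²)·8.1168] / (0.3283·√8.1168)
   = [0.471399 + 1.072963] / 0.935327 = 1.651148
d₂ = d₁ − σ√T = 1.651148 − 0.935327 = 0.715821
N(d₁) = 0.950646,  N(d₂) = 0.762949,  e^(−rT) = 0.529647
E₀ = V₀·N(d₁) − D·e^(−rT)·N(d₂)
   = 95.7351·0.950646 − 59.7510·0.529647·0.762949 = 66.865190
B₀ = V₀ − E₀ = 95.7351 − 66.865190 = 28.869910
e^(−λT) = (B₀·e^(rT)/D − 0.2)/(1 − 0.2) = (28.8699·1.888052/59.7510 − 0.2)/0.8 = 0.89031278
λ = −ln(0.89031278)/8.1168 = 0.014314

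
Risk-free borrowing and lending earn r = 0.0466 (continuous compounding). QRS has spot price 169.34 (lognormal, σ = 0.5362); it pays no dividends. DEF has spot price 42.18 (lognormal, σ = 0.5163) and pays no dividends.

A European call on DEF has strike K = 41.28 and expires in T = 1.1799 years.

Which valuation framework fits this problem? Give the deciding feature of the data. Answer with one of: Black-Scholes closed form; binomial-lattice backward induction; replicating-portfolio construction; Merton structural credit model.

framework: Black-Scholes closed form

Key observation: the instrument is a plain European call (strike 41.28) on a lognormal asset; the exact continuous-time formula applies directly.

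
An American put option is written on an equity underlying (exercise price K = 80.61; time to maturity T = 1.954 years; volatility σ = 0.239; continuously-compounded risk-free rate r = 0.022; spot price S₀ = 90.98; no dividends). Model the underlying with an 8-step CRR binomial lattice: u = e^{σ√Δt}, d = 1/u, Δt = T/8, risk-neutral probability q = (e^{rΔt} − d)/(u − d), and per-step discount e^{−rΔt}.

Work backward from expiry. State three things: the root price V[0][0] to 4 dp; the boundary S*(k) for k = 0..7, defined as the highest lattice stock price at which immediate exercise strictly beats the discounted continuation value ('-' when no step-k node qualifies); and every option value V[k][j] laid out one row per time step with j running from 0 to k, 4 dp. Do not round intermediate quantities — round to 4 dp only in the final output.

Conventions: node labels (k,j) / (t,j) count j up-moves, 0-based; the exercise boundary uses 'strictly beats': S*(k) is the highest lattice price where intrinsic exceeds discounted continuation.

price = 6.0512
boundary = - - - - 56.7224 50.4030 56.7224 63.8340
tree:
6.0512
8.9435 3.1460
12.8488 5.0291 1.2457
17.8584 7.8425 2.1937 0.2854
23.8876 11.8596 3.8013 0.5662 0.0000
30.2070 17.2527 6.4486 1.1233 0.0000 0.0000
35.8223 23.8876 10.6248 2.2286 0.0000 0.0000 0.0000
40.8120 30.2070 16.7760 4.4216 0.0000 0.0000 0.0000 0.0000
45.2459 35.8223 23.8876 8.7727 0.0000 0.0000 0.0000 0.0000 0.0000

Δt=0.24425  u=1.12538  d=0.88859  q=0.49326  discount=0.99464
step 8 (expiry): payoffs max(K−S,0) = 45.2459 35.8223 23.8876 8.7727 0.0000 0.0000 0.0000 0.0000 0.0000
step 7: (k=7,j=0): S=39.7980, K−S=40.8120, hold=40.3801 ⇒ V=40.8120 exercise | (k=7,j=1): S=50.4030, K−S=30.2070, hold=29.7750 ⇒ V=30.2070 exercise | (k=7,j=2): S=63.8340, K−S=16.7760, hold=16.3440 ⇒ V=16.7760 exercise | (k=7,j=3): S=80.8440, K−S=0.0000, hold=4.4216 ⇒ V=4.4216 continue | (k=7,j=4): S=102.3868, K−S=0.0000, hold=0.0000 ⇒ V=0.0000 continue | (k=7,j=5): S=129.6700, K−S=0.0000, hold=0.0000 ⇒ V=0.0000 continue | (k=7,j=6): S=164.2235, K−S=0.0000, hold=0.0000 ⇒ V=0.0000 continue | (k=7,j=7): S=207.9846, K−S=0.0000, hold=0.0000 ⇒ V=0.0000 continue  boundary S*=63.8340
step 6: (k=6,j=0): S=44.7877, K−S=35.8223, hold=35.3903 ⇒ V=35.8223 exercise | (k=6,j=1): S=56.7224, K−S=23.8876, hold=23.4556 ⇒ V=23.8876 exercise | (k=6,j=2): S=71.8373, K−S=8.7727, hold=10.6248 ⇒ V=10.6248 continue | (k=6,j=3): S=90.9800, K−S=0.0000, hold=2.2286 ⇒ V=2.2286 continue | (k=6,j=4): S=115.2237, K−S=0.0000, hold=0.0000 ⇒ V=0.0000 continue | (k=6,j=5): S=145.9276, K−S=0.0000, hold=0.0000 ⇒ V=0.0000 continue | (k=6,j=6): S=184.8133, K−S=0.0000, hold=0.0000 ⇒ V=0.0000 continue  boundary S*=56.7224
step 5: (k=5,j=0): S=50.4030, K−S=30.2070, hold=29.7750 ⇒ V=30.2070 exercise | (k=5,j=1): S=63.8340, K−S=16.7760, hold=17.2527 ⇒ V=17.2527 continue | (k=5,j=2): S=80.8440, K−S=0.0000, hold=6.4486 ⇒ V=6.4486 continue | (k=5,j=3): S=102.3868, K−S=0.0000, hold=1.1233 ⇒ V=1.1233 continue | (k=5,j=4): S=129.6700, K−S=0.0000, hold=0.0000 ⇒ V=0.0000 continue | (k=5,j=5): S=164.2235, K−S=0.0000, hold=0.0000 ⇒ V=0.0000 continue  boundary S*=50.4030
step 4: (k=4,j=0): S=56.7224, K−S=23.8876, hold=23.6895 ⇒ V=23.8876 exercise | (k=4,j=1): S=71.8373, K−S=8.7727, hold=11.8596 ⇒ V=11.8596 continue | (k=4,j=2): S=90.9800, K−S=0.0000, hold=3.8013 ⇒ V=3.8013 continue | (k=4,j=3): S=115.2237, K−S=0.0000, hold=0.5662 ⇒ V=0.5662 continue | (k=4,j=4): S=145.9276, K−S=0.0000, hold=0.0000 ⇒ V=0.0000 continue  boundary S*=56.7224
step 3: (k=3,j=0): S=63.8340, K−S=16.7760, hold=17.8584 ⇒ V=17.8584 continue | (k=3,j=1): S=80.8440, K−S=0.0000, hold=7.8425 ⇒ V=7.8425 continue | (k=3,j=2): S=102.3868, K−S=0.0000, hold=2.1937 ⇒ V=2.1937 continue | (k=3,j=3): S=129.6700, K−S=0.0000, hold=0.2854 ⇒ V=0.2854 continue  boundary S*=-
step 2: (k=2,j=0): S=71.8373, K−S=8.7727, hold=12.8488 ⇒ V=12.8488 continue | (k=2,j=1): S=90.9800, K−S=0.0000, hold=5.0291 ⇒ V=5.0291 continue | (k=2,j=2): S=115.2237, K−S=0.0000, hold=1.2457 ⇒ V=1.2457 continue  boundary S*=-
step 1: (k=1,j=0): S=80.8440, K−S=0.0000, hold=8.9435 ⇒ V=8.9435 continue | (k=1,j=1): S=102.3868, K−S=0.0000, hold=3.1460 ⇒ V=3.1460 continue  boundary S*=-
step 0: (k=0,j=0): S=90.9800, K−S=0.0000, hold=6.0512 ⇒ V=6.0512 continue  boundary S*=-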